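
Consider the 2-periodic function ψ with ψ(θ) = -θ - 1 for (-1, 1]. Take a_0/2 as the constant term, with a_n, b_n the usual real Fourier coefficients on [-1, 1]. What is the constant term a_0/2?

a_0 = ∫_{-1}^{1} ψ(θ) dθ = -2.
So the constant term a_0/2 = -1.

-1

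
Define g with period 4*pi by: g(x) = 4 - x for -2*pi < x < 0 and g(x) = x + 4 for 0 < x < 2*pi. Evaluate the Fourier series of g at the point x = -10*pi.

4 + 2*pi

x = -10*pi differs from x = -2*pi by -2 full period(s), and the series is 4*pi-periodic.
g is continuous at x = -2*pi with value 4 + 2*pi, so the series converges to 4 + 2*pi there.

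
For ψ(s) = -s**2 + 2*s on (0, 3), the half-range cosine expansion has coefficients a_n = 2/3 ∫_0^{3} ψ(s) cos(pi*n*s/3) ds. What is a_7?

a_7 = 2/3 ∫_0^{3} (-s**2 + 2*s) cos(7*pi*s/3) ds.
Integrating by parts twice (tabular method), an antiderivative of (-s**2 + 2*s) cos(7*pi*s/3) is -3*s**2*sin(7*pi*s/3)/(7*pi) + 6*s*sin(7*pi*s/3)/(7*pi) - 18*s*cos(7*pi*s/3)/(49*pi**2) + 54*sin(7*pi*s/3)/(343*pi**3) + 18*cos(7*pi*s/3)/(49*pi**2); evaluating from 0 to 3: ∫_{0}^{3} (-s**2 + 2*s) cos(7*pi*s/3) ds = (36/(49*pi**2)) - (18/(49*pi**2)) = 18/(49*pi**2).
Hence a_7 = (2/3)·(18/(49*pi**2)) = 12/(49*pi**2).

12/(49*pi**2)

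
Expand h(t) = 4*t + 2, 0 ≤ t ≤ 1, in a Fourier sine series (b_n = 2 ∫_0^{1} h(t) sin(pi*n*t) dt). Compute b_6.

b_6 = 2 ∫_0^{1} (4*t + 2) sin(6*pi*t) dt.
Integrating by parts (boundary term plus one more integral), an antiderivative of (4*t + 2) sin(6*pi*t) is -2*t*cos(6*pi*t)/(3*pi) + sin(6*pi*t)/(9*pi**2) - cos(6*pi*t)/(3*pi); evaluating from 0 to 1: ∫_{0}^{1} (4*t + 2) sin(6*pi*t) dt = (-1/pi) - (-1/(3*pi)) = -2/(3*pi).
Hence b_6 = 2·(-2/(3*pi)) = -4/(3*pi).

-4/(3*pi)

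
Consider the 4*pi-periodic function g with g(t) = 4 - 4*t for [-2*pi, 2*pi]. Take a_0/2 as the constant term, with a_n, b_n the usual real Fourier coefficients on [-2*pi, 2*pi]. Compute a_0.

8

a_0 = (1/(2*pi)) ∫_{-2*pi}^{2*pi} g(t) dt = (1/(2*pi)) · (16*pi) = 8.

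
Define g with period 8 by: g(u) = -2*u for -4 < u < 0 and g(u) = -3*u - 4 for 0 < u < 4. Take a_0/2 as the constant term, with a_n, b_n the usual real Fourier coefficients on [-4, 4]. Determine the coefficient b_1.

-28/pi

b_1 = 1/4 ∫_{-4}^{4} g(u) sin(pi*u/4) du.
Split the integral at the breakpoints.
Integrating by parts (boundary term plus one more integral), an antiderivative of (-2*u) sin(pi*u/4) is 8*u*cos(pi*u/4)/pi - 32*sin(pi*u/4)/pi**2; evaluating from -4 to 0: ∫_{-4}^{0} (-2*u) sin(pi*u/4) du = (0) - (32/pi) = -32/pi.
Integrating by parts (boundary term plus one more integral), an antiderivative of (-3*u - 4) sin(pi*u/4) is 12*u*cos(pi*u/4)/pi - 48*sin(pi*u/4)/pi**2 + 16*cos(pi*u/4)/pi; evaluating from 0 to 4: ∫_{0}^{4} (-3*u - 4) sin(pi*u/4) du = (-64/pi) - (16/pi) = -80/pi.
Summing the pieces and multiplying by (1/4) gives b_1 = -28/pi.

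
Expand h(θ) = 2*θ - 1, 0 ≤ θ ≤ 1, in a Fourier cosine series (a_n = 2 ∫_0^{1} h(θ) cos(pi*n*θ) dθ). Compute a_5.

a_5 = 2 ∫_0^{1} (2*θ - 1) cos(5*pi*θ) dθ.
Integrating by parts (boundary term plus one more integral), an antiderivative of (2*θ - 1) cos(5*pi*θ) is 2*θ*sin(5*pi*θ)/(5*pi) - sin(5*pi*θ)/(5*pi) + 2*cos(5*pi*θ)/(25*pi**2); evaluating from 0 to 1: ∫_{0}^{1} (2*θ - 1) cos(5*pi*θ) dθ = (-2/(25*pi**2)) - (2/(25*pi**2)) = -4/(25*pi**2).
Hence a_5 = 2·(-4/(25*pi**2)) = -8/(25*pi**2).

-8/(25*pi**2)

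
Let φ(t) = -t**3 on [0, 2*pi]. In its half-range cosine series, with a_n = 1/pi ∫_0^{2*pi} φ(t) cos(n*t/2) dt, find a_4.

a_4 = 1/pi ∫_0^{2*pi} (-t**3) cos(2*t) dt.
Integrating by parts three times (tabular method), an antiderivative of (-t**3) cos(2*t) is -t**3*sin(2*t)/2 - 3*t**2*cos(2*t)/4 + 3*t*sin(2*t)/4 + 3*cos(2*t)/8; evaluating from 0 to 2*pi: ∫_{0}^{2*pi} (-t**3) cos(2*t) dt = (3/8 - 3*pi**2) - (3/8) = -3*pi**2.
Hence a_4 = (1/pi)·(-3*pi**2) = -3*pi.

-3*pi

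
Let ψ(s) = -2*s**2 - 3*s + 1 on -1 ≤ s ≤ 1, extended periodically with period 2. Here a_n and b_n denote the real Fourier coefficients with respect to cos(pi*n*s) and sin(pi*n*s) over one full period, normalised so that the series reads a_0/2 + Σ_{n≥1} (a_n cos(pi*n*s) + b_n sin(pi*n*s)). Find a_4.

a_4 = ∫_{-1}^{1} ψ(s) cos(4*pi*s) ds.
Integrating by parts twice (tabular method), an antiderivative of (-2*s**2 - 3*s + 1) cos(4*pi*s) is -s**2*sin(4*pi*s)/(2*pi) - 3*s*sin(4*pi*s)/(4*pi) - s*cos(4*pi*s)/(4*pi**2) + sin(4*pi*s)/(16*pi**3) + sin(4*pi*s)/(4*pi) - 3*cos(4*pi*s)/(16*pi**2); evaluating from -1 to 1: ∫_{-1}^{1} (-2*s**2 - 3*s + 1) cos(4*pi*s) ds = (-7/(16*pi**2)) - (1/(16*pi**2)) = -1/(2*pi**2).
Hence a_4 = -1/(2*pi**2).

-1/(2*pi**2)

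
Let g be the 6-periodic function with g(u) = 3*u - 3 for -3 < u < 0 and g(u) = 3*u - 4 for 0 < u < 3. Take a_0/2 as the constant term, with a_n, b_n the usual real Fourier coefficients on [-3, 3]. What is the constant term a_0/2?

-7/2

a_0 = 1/3 ∫_{-3}^{3} g(u) du = 1/3 · (-21) = -7.
So the constant term a_0/2 = -7/2.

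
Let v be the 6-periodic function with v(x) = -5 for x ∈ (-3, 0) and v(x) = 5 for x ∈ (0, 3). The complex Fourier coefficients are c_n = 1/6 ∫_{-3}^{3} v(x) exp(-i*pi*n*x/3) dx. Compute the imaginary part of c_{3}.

Since v is real-valued, Im(c_{3}) = -1/6 ∫_{-3}^{3} v(x) sin(pi*x) dx = -b_{3}/2.
v is odd and sin(pi*x) is odd, so the integrand is even: ∫_{-3}^{3} v(x) sin(pi*x) dx = 2∫_0^{3} v(x) sin(pi*x) dx.
Directly, an antiderivative of (5) sin(pi*x) is -5*cos(pi*x)/pi; evaluating from 0 to 3: ∫_{0}^{3} (5) sin(pi*x) dx = (5/pi) - (-5/pi) = 10/pi.
So ∫_{-3}^{3} v(x) sin(pi*x) dx = 20/pi.
Hence Im(c_{3}) = (-1/6)·(20/pi) = -10/(3*pi).

-10/(3*pi)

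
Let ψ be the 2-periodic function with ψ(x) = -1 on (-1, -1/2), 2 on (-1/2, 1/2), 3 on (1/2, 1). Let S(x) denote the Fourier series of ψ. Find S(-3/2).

x = -3/2 differs from x = 1/2 by -1 full period(s), and the series is 2-periodic.
At x = 1/2 the one-sided limits are ψ(1/2^-) = 2 and ψ(1/2^+) = 3.
By Dirichlet's theorem the series converges to their average, [(2) + (3)]/2 = 5/2.

5/2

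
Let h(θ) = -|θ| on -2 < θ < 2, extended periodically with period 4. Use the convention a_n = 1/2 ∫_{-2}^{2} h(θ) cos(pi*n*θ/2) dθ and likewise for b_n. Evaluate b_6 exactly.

b_6 = 1/2 ∫_{-2}^{2} h(θ) sin(3*pi*θ) dθ.
h is even and sin(3*pi*θ) is odd, so the integrand is odd over a symmetric interval and the integral vanishes.

0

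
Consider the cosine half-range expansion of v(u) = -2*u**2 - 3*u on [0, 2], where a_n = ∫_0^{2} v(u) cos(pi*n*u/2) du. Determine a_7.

a_7 = ∫_0^{2} (-2*u**2 - 3*u) cos(7*pi*u/2) du.
Integrating by parts twice (tabular method), an antiderivative of (-2*u**2 - 3*u) cos(7*pi*u/2) is -4*u**2*sin(7*pi*u/2)/(7*pi) - 6*u*sin(7*pi*u/2)/(7*pi) - 16*u*cos(7*pi*u/2)/(49*pi**2) + 32*sin(7*pi*u/2)/(343*pi**3) - 12*cos(7*pi*u/2)/(49*pi**2); evaluating from 0 to 2: ∫_{0}^{2} (-2*u**2 - 3*u) cos(7*pi*u/2) du = (44/(49*pi**2)) - (-12/(49*pi**2)) = 8/(7*pi**2).
Hence a_7 = 8/(7*pi**2).

8/(7*pi**2)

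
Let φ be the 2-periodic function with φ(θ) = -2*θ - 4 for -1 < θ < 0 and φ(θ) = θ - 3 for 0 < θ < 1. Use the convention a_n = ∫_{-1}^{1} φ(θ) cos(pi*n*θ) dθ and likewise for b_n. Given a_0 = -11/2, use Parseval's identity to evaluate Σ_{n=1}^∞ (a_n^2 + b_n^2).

Parseval: a_0^2/2 + Σ_{n≥1} (a_n^2+b_n^2) = ∫_{-1}^{1} φ(θ)^2 dθ = 47/3.
Subtract a_0^2/2 = 121/8: Σ (a_n^2+b_n^2) = 13/24.

13/24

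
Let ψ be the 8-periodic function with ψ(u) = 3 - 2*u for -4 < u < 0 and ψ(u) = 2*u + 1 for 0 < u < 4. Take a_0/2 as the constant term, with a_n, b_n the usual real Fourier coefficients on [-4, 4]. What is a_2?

0

a_2 = 1/4 ∫_{-4}^{4} ψ(u) cos(pi*u/2) du.
Split the integral at the breakpoints.
Integrating by parts (boundary term plus one more integral), an antiderivative of (3 - 2*u) cos(pi*u/2) is -4*u*sin(pi*u/2)/pi + 6*sin(pi*u/2)/pi - 8*cos(pi*u/2)/pi**2; evaluating from -4 to 0: ∫_{-4}^{0} (3 - 2*u) cos(pi*u/2) du = (-8/pi**2) - (-8/pi**2) = 0.
Integrating by parts (boundary term plus one more integral), an antiderivative of (2*u + 1) cos(pi*u/2) is 4*u*sin(pi*u/2)/pi + 2*sin(pi*u/2)/pi + 8*cos(pi*u/2)/pi**2; evaluating from 0 to 4: ∫_{0}^{4} (2*u + 1) cos(pi*u/2) du = (8/pi**2) - (8/pi**2) = 0.
Summing the pieces and multiplying by (1/4) gives a_2 = 0.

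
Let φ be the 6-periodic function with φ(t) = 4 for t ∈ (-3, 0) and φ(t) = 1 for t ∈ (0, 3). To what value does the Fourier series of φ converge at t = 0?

5/2

At t = 0 the one-sided limits are φ(0^-) = 4 and φ(0^+) = 1.
By Dirichlet's theorem the series converges to their average, [(4) + (1)]/2 = 5/2.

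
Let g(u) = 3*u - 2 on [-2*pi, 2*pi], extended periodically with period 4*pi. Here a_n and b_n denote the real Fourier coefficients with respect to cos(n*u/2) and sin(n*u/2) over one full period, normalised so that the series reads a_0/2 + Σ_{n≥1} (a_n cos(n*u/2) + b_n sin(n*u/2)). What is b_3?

b_3 = (1/(2*pi)) ∫_{-2*pi}^{2*pi} g(u) sin(3*u/2) du.
Integrating by parts (boundary term plus one more integral), an antiderivative of (3*u - 2) sin(3*u/2) is -2*u*cos(3*u/2) + 4*sin(3*u/2)/3 + 4*cos(3*u/2)/3; evaluating from -2*pi to 2*pi: ∫_{-2*pi}^{2*pi} (3*u - 2) sin(3*u/2) du = (-4/3 + 4*pi) - (-4*pi - 4/3) = 8*pi.
Hence b_3 = (1/(2*pi))·(8*pi) = 4.

4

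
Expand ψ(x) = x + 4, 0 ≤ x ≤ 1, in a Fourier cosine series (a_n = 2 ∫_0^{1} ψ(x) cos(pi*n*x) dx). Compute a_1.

a_1 = 2 ∫_0^{1} (x + 4) cos(pi*x) dx.
Integrating by parts (boundary term plus one more integral), an antiderivative of (x + 4) cos(pi*x) is x*sin(pi*x)/pi + 4*sin(pi*x)/pi + cos(pi*x)/pi**2; evaluating from 0 to 1: ∫_{0}^{1} (x + 4) cos(pi*x) dx = (-1/pi**2) - (pi**(-2)) = -2/pi**2.
Hence a_1 = 2·(-2/pi**2) = -4/pi**2.

-4/pi**2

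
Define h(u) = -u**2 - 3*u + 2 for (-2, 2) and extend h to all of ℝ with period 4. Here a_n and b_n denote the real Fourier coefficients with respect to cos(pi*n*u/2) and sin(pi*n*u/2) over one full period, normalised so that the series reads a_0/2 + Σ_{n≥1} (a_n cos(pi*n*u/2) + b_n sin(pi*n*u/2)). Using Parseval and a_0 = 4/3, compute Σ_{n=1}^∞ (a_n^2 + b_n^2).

Parseval: a_0^2/2 + Σ_{n≥1} (a_n^2+b_n^2) = 1/2 ∫_{-2}^{2} h(u)^2 du = 416/15.
Subtract a_0^2/2 = 8/9: Σ (a_n^2+b_n^2) = 1208/45.

1208/45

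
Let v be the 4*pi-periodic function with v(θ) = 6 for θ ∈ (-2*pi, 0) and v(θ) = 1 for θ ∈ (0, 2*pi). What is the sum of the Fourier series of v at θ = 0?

At θ = 0 the one-sided limits are v(0^-) = 6 and v(0^+) = 1.
By Dirichlet's theorem the series converges to their average, [(6) + (1)]/2 = 7/2.

7/2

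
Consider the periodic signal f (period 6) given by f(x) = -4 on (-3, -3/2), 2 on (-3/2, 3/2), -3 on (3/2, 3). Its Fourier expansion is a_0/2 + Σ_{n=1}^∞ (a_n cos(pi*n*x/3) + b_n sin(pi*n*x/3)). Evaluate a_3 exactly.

a_3 = 1/3 ∫_{-3}^{3} f(x) cos(pi*x) dx.
Split the integral at the breakpoints.
Directly, an antiderivative of (-4) cos(pi*x) is -4*sin(pi*x)/pi; evaluating from -3 to -3/2: ∫_{-3}^{-3/2} (-4) cos(pi*x) dx = (-4/pi) - (0) = -4/pi.
Directly, an antiderivative of (2) cos(pi*x) is 2*sin(pi*x)/pi; evaluating from -3/2 to 3/2: ∫_{-3/2}^{3/2} (2) cos(pi*x) dx = (-2/pi) - (2/pi) = -4/pi.
Directly, an antiderivative of (-3) cos(pi*x) is -3*sin(pi*x)/pi; evaluating from 3/2 to 3: ∫_{3/2}^{3} (-3) cos(pi*x) dx = (0) - (3/pi) = -3/pi.
Summing the pieces and multiplying by (1/3) gives a_3 = -11/(3*pi).

-11/(3*pi)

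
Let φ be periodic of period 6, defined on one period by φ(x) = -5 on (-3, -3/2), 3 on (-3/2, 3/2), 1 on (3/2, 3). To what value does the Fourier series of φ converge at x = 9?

x = 9 differs from x = 3 by 1 full period(s), and the series is 6-periodic.
At x = 3 the one-sided limits are φ(3^-) = 1 and φ(3^+) = -5.
By Dirichlet's theorem the series converges to their average, [(1) + (-5)]/2 = -2.

-2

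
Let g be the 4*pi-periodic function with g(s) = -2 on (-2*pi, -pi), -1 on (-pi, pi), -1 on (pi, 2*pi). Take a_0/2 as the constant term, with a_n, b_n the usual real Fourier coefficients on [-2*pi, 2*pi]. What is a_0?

a_0 = (1/(2*pi)) ∫_{-2*pi}^{2*pi} g(s) ds = (1/(2*pi)) · (-5*pi) = -5/2.

-5/2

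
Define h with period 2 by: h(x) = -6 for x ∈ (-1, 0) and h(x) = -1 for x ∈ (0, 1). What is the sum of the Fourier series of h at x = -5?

-7/2

x = -5 differs from x = -1 by -2 full period(s), and the series is 2-periodic.
At x = -1 the one-sided limits are h(-1^-) = -1 and h(-1^+) = -6.
By Dirichlet's theorem the series converges to their average, [(-1) + (-6)]/2 = -7/2.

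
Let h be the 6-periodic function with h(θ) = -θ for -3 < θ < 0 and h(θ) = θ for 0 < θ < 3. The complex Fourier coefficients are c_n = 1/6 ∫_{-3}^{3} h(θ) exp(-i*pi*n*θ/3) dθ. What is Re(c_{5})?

Since h is real-valued, Re(c_{5}) = 1/6 ∫_{-3}^{3} h(θ) cos(5*pi*θ/3) dθ = a_{5}/2.
h is even and cos(5*pi*θ/3) is even, so the integrand is even: ∫_{-3}^{3} h(θ) cos(5*pi*θ/3) dθ = 2∫_0^{3} h(θ) cos(5*pi*θ/3) dθ.
Integrating by parts (boundary term plus one more integral), an antiderivative of (θ) cos(5*pi*θ/3) is 3*θ*sin(5*pi*θ/3)/(5*pi) + 9*cos(5*pi*θ/3)/(25*pi**2); evaluating from 0 to 3: ∫_{0}^{3} (θ) cos(5*pi*θ/3) dθ = (-9/(25*pi**2)) - (9/(25*pi**2)) = -18/(25*pi**2).
So ∫_{-3}^{3} h(θ) cos(5*pi*θ/3) dθ = -36/(25*pi**2).
Hence Re(c_{5}) = (1/6)·(-36/(25*pi**2)) = -6/(25*pi**2).

-6/(25*pi**2)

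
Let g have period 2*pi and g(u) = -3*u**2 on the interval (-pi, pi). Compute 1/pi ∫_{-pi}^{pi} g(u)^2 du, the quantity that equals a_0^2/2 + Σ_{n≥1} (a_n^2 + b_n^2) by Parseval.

18*pi**4/5

1/pi ∫_{-pi}^{pi} g(u)^2 du = 1/pi · (18*pi**5/5) = 18*pi**4/5.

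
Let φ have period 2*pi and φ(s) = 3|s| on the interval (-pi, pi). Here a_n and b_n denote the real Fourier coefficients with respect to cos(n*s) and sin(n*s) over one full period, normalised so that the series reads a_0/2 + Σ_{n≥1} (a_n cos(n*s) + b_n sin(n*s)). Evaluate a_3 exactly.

-4/(3*pi)

a_3 = 1/pi ∫_{-pi}^{pi} φ(s) cos(3*s) ds.
φ is even and cos(3*s) is even, so the integrand is even and a_3 = 2/pi ∫_0^{pi} φ(s) cos(3*s) ds.
Integrating by parts (boundary term plus one more integral), an antiderivative of (3*s) cos(3*s) is s*sin(3*s) + cos(3*s)/3; evaluating from 0 to pi: ∫_{0}^{pi} (3*s) cos(3*s) ds = (-1/3) - (1/3) = -2/3.
Hence a_3 = (2/pi)·(-2/3) = -4/(3*pi).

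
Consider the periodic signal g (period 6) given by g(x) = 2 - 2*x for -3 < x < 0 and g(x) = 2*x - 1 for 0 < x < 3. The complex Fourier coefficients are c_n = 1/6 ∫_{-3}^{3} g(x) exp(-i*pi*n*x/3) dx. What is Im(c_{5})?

Since g is real-valued, Im(c_{5}) = -1/6 ∫_{-3}^{3} g(x) sin(5*pi*x/3) dx = -b_{5}/2.
Split the integral at the breakpoints.
Integrating by parts (boundary term plus one more integral), an antiderivative of (2 - 2*x) sin(5*pi*x/3) is 6*x*cos(5*pi*x/3)/(5*pi) - 18*sin(5*pi*x/3)/(25*pi**2) - 6*cos(5*pi*x/3)/(5*pi); evaluating from -3 to 0: ∫_{-3}^{0} (2 - 2*x) sin(5*pi*x/3) dx = (-6/(5*pi)) - (24/(5*pi)) = -6/pi.
Integrating by parts (boundary term plus one more integral), an antiderivative of (2*x - 1) sin(5*pi*x/3) is -6*x*cos(5*pi*x/3)/(5*pi) + 18*sin(5*pi*x/3)/(25*pi**2) + 3*cos(5*pi*x/3)/(5*pi); evaluating from 0 to 3: ∫_{0}^{3} (2*x - 1) sin(5*pi*x/3) dx = (3/pi) - (3/(5*pi)) = 12/(5*pi).
So ∫_{-3}^{3} g(x) sin(5*pi*x/3) dx = -18/(5*pi).
Hence Im(c_{5}) = (-1/6)·(-18/(5*pi)) = 3/(5*pi).

3/(5*pi)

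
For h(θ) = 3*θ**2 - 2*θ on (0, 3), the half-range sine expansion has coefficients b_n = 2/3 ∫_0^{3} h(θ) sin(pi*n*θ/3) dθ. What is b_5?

b_5 = 2/3 ∫_0^{3} (3*θ**2 - 2*θ) sin(5*pi*θ/3) dθ.
Integrating by parts twice (tabular method), an antiderivative of (3*θ**2 - 2*θ) sin(5*pi*θ/3) is -9*θ**2*cos(5*pi*θ/3)/(5*pi) + 54*θ*sin(5*pi*θ/3)/(25*pi**2) + 6*θ*cos(5*pi*θ/3)/(5*pi) - 18*sin(5*pi*θ/3)/(25*pi**2) + 162*cos(5*pi*θ/3)/(125*pi**3); evaluating from 0 to 3: ∫_{0}^{3} (3*θ**2 - 2*θ) sin(5*pi*θ/3) dθ = (9*(-18 + 175*pi**2)/(125*pi**3)) - (162/(125*pi**3)) = 9*(-36 + 175*pi**2)/(125*pi**3).
Hence b_5 = (2/3)·(9*(-36 + 175*pi**2)/(125*pi**3)) = 6*(-36 + 175*pi**2)/(125*pi**3).

6*(-36 + 175*pi**2)/(125*pi**3)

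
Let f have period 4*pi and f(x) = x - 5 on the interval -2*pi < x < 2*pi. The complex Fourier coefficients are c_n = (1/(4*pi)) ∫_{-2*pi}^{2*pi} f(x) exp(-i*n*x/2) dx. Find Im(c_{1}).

Since f is real-valued, Im(c_{1}) = -(1/(4*pi)) ∫_{-2*pi}^{2*pi} f(x) sin(x/2) dx = -b_{1}/2.
Integrating by parts (boundary term plus one more integral), an antiderivative of (x - 5) sin(x/2) is -2*x*cos(x/2) + 4*sin(x/2) + 10*cos(x/2); evaluating from -2*pi to 2*pi: ∫_{-2*pi}^{2*pi} (x - 5) sin(x/2) dx = (-10 + 4*pi) - (-4*pi - 10) = 8*pi.
Hence Im(c_{1}) = (-1/(4*pi))·(8*pi) = -2.

-2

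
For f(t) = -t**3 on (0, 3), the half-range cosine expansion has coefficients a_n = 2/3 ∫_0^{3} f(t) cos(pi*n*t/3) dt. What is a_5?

162*(-4 + 25*pi**2)/(625*pi**4)

a_5 = 2/3 ∫_0^{3} (-t**3) cos(5*pi*t/3) dt.
Integrating by parts three times (tabular method), an antiderivative of (-t**3) cos(5*pi*t/3) is -3*t**3*sin(5*pi*t/3)/(5*pi) - 27*t**2*cos(5*pi*t/3)/(25*pi**2) + 162*t*sin(5*pi*t/3)/(125*pi**3) + 486*cos(5*pi*t/3)/(625*pi**4); evaluating from 0 to 3: ∫_{0}^{3} (-t**3) cos(5*pi*t/3) dt = (243*(-2 + 25*pi**2)/(625*pi**4)) - (486/(625*pi**4)) = 243*(-4 + 25*pi**2)/(625*pi**4).
Hence a_5 = (2/3)·(243*(-4 + 25*pi**2)/(625*pi**4)) = 162*(-4 + 25*pi**2)/(625*pi**4).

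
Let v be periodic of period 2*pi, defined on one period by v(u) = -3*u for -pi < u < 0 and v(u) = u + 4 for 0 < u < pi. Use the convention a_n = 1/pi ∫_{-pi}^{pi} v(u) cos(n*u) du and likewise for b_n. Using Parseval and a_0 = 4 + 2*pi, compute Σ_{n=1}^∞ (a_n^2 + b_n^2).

-4*pi + 8 + 4*pi**2/3

Parseval: a_0^2/2 + Σ_{n≥1} (a_n^2+b_n^2) = 1/pi ∫_{-pi}^{pi} v(u)^2 du = 4*pi + 16 + 10*pi**2/3.
Subtract a_0^2/2 = 2*(2 + pi)**2: Σ (a_n^2+b_n^2) = -4*pi + 8 + 4*pi**2/3.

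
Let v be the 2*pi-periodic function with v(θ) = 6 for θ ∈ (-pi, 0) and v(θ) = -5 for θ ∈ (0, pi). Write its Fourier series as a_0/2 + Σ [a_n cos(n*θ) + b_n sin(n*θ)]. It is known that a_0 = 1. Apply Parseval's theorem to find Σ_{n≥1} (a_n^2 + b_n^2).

121/2

Parseval: a_0^2/2 + Σ_{n≥1} (a_n^2+b_n^2) = 1/pi ∫_{-pi}^{pi} v(θ)^2 dθ = 61.
Subtract a_0^2/2 = 1/2: Σ (a_n^2+b_n^2) = 121/2.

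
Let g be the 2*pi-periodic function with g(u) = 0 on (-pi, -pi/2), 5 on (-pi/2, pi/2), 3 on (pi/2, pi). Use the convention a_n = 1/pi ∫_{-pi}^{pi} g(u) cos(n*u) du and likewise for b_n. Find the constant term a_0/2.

13/4

a_0 = 1/pi ∫_{-pi}^{pi} g(u) du = 1/pi · (13*pi/2) = 13/2.
So the constant term a_0/2 = 13/4.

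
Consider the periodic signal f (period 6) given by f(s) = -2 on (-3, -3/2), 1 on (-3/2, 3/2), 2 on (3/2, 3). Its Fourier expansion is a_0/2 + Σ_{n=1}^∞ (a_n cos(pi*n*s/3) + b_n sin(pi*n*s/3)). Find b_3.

4/(3*pi)

b_3 = 1/3 ∫_{-3}^{3} f(s) sin(pi*s) ds.
Split the integral at the breakpoints.
Directly, an antiderivative of (-2) sin(pi*s) is 2*cos(pi*s)/pi; evaluating from -3 to -3/2: ∫_{-3}^{-3/2} (-2) sin(pi*s) ds = (0) - (-2/pi) = 2/pi.
Directly, an antiderivative of (1) sin(pi*s) is -cos(pi*s)/pi; evaluating from -3/2 to 3/2: ∫_{-3/2}^{3/2} (1) sin(pi*s) ds = (0) - (0) = 0.
Directly, an antiderivative of (2) sin(pi*s) is -2*cos(pi*s)/pi; evaluating from 3/2 to 3: ∫_{3/2}^{3} (2) sin(pi*s) ds = (2/pi) - (0) = 2/pi.
Summing the pieces and multiplying by (1/3) gives b_3 = 4/(3*pi).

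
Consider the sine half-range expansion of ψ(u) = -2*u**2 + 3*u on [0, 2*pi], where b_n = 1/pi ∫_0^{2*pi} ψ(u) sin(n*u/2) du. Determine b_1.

-16*pi + 12 + 64/pi

b_1 = 1/pi ∫_0^{2*pi} (-2*u**2 + 3*u) sin(u/2) du.
Integrating by parts twice (tabular method), an antiderivative of (-2*u**2 + 3*u) sin(u/2) is 4*u**2*cos(u/2) - 16*u*sin(u/2) - 6*u*cos(u/2) + 12*sin(u/2) - 32*cos(u/2); evaluating from 0 to 2*pi: ∫_{0}^{2*pi} (-2*u**2 + 3*u) sin(u/2) du = (-16*pi**2 + 32 + 12*pi) - (-32) = -16*pi**2 + 12*pi + 64.
Hence b_1 = (1/pi)·(-16*pi**2 + 12*pi + 64) = -16*pi + 12 + 64/pi.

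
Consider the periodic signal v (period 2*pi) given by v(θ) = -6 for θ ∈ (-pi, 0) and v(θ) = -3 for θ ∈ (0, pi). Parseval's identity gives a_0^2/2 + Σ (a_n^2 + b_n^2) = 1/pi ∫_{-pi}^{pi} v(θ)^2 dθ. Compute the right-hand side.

45

1/pi ∫_{-pi}^{pi} v(θ)^2 dθ = 1/pi · (45*pi) = 45.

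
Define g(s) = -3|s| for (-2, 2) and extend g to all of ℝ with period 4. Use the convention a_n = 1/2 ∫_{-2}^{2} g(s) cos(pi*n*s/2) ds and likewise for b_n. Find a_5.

24/(25*pi**2)

a_5 = 1/2 ∫_{-2}^{2} g(s) cos(5*pi*s/2) ds.
g is even and cos(5*pi*s/2) is even, so the integrand is even and a_5 = ∫_0^{2} g(s) cos(5*pi*s/2) ds.
Integrating by parts (boundary term plus one more integral), an antiderivative of (-3*s) cos(5*pi*s/2) is -6*s*sin(5*pi*s/2)/(5*pi) - 12*cos(5*pi*s/2)/(25*pi**2); evaluating from 0 to 2: ∫_{0}^{2} (-3*s) cos(5*pi*s/2) ds = (12/(25*pi**2)) - (-12/(25*pi**2)) = 24/(25*pi**2).
Hence a_5 = 24/(25*pi**2).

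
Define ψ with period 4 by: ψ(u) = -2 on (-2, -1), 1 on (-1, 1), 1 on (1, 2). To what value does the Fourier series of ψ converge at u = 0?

1

ψ is continuous at u = 0 with value 1, so the series converges to 1 there.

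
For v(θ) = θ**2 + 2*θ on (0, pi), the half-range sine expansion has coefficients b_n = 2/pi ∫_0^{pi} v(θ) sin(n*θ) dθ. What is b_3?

2*(-4 + 18*pi + 9*pi**2)/(27*pi)

b_3 = 2/pi ∫_0^{pi} (θ**2 + 2*θ) sin(3*θ) dθ.
Integrating by parts twice (tabular method), an antiderivative of (θ**2 + 2*θ) sin(3*θ) is -θ**2*cos(3*θ)/3 + 2*θ*sin(3*θ)/9 - 2*θ*cos(3*θ)/3 + 2*sin(3*θ)/9 + 2*cos(3*θ)/27; evaluating from 0 to pi: ∫_{0}^{pi} (θ**2 + 2*θ) sin(3*θ) dθ = (-2/27 + 2*pi/3 + pi**2/3) - (2/27) = -4/27 + 2*pi/3 + pi**2/3.
Hence b_3 = (2/pi)·(-4/27 + 2*pi/3 + pi**2/3) = 2*(-4 + 18*pi + 9*pi**2)/(27*pi).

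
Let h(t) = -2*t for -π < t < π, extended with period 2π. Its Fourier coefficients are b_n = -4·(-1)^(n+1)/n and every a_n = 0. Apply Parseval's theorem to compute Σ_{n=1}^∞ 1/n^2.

Parseval: Σ b_n^2 = (1/π) ∫_{-π}^{π} h(t)^2 dt = 8*pi**2/3.
Σ b_n^2 = Σ 16/n^2, so Σ 1/n^2 = (8*pi**2/3)/16 = pi**2/6.

pi**2/6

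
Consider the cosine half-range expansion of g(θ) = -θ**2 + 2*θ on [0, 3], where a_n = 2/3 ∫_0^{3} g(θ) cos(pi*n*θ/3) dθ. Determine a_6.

a_6 = 2/3 ∫_0^{3} (-θ**2 + 2*θ) cos(2*pi*θ) dθ.
Integrating by parts twice (tabular method), an antiderivative of (-θ**2 + 2*θ) cos(2*pi*θ) is -θ**2*sin(2*pi*θ)/(2*pi) + θ*sin(2*pi*θ)/pi - θ*cos(2*pi*θ)/(2*pi**2) + sin(2*pi*θ)/(4*pi**3) + cos(2*pi*θ)/(2*pi**2); evaluating from 0 to 3: ∫_{0}^{3} (-θ**2 + 2*θ) cos(2*pi*θ) dθ = (-1/pi**2) - (1/(2*pi**2)) = -3/(2*pi**2).
Hence a_6 = (2/3)·(-3/(2*pi**2)) = -1/pi**2.

-1/pi**2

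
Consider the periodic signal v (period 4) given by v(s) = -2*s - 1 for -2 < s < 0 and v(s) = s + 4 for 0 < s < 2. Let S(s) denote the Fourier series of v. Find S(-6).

9/2

s = -6 differs from s = 2 by -2 full period(s), and the series is 4-periodic.
At s = 2 the one-sided limits are v(2^-) = 6 and v(2^+) = 3.
By Dirichlet's theorem the series converges to their average, [(6) + (3)]/2 = 9/2.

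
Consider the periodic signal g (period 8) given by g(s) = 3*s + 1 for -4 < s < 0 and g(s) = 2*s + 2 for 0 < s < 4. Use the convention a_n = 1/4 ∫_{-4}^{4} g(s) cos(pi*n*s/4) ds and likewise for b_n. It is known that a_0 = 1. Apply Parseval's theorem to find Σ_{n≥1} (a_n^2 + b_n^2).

467/6

Parseval: a_0^2/2 + Σ_{n≥1} (a_n^2+b_n^2) = 1/4 ∫_{-4}^{4} g(s)^2 ds = 235/3.
Subtract a_0^2/2 = 1/2: Σ (a_n^2+b_n^2) = 467/6.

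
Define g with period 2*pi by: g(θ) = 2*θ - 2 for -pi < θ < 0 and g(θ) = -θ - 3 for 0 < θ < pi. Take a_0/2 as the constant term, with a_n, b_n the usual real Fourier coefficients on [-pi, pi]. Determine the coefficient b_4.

-1/4

b_4 = 1/pi ∫_{-pi}^{pi} g(θ) sin(4*θ) dθ.
Split the integral at the breakpoints.
Integrating by parts (boundary term plus one more integral), an antiderivative of (2*θ - 2) sin(4*θ) is -θ*cos(4*θ)/2 + sin(4*θ)/8 + cos(4*θ)/2; evaluating from -pi to 0: ∫_{-pi}^{0} (2*θ - 2) sin(4*θ) dθ = (1/2) - (1/2 + pi/2) = -pi/2.
Integrating by parts (boundary term plus one more integral), an antiderivative of (-θ - 3) sin(4*θ) is θ*cos(4*θ)/4 - sin(4*θ)/16 + 3*cos(4*θ)/4; evaluating from 0 to pi: ∫_{0}^{pi} (-θ - 3) sin(4*θ) dθ = (3/4 + pi/4) - (3/4) = pi/4.
Summing the pieces and multiplying by (1/pi) gives b_4 = -1/4.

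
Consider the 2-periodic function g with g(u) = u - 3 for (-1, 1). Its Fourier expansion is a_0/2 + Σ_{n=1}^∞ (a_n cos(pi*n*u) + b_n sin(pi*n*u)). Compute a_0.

-6

a_0 = ∫_{-1}^{1} g(u) du = -6.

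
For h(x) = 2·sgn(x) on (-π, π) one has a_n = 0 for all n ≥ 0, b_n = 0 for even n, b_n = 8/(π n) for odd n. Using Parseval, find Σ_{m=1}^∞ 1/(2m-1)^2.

pi**2/8

Parseval: Σ b_n^2 = (1/π) ∫_{-π}^{π} h(x)^2 dx = 8.
Only odd n contribute, with b_n^2 = 64/(π^2 n^2), so Σ_{m≥1} 1/(2m-1)^2 = π^2·(8)/64 = pi**2/8.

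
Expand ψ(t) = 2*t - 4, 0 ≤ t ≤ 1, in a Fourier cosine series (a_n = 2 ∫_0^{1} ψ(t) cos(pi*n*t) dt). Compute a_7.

a_7 = 2 ∫_0^{1} (2*t - 4) cos(7*pi*t) dt.
Integrating by parts (boundary term plus one more integral), an antiderivative of (2*t - 4) cos(7*pi*t) is 2*t*sin(7*pi*t)/(7*pi) - 4*sin(7*pi*t)/(7*pi) + 2*cos(7*pi*t)/(49*pi**2); evaluating from 0 to 1: ∫_{0}^{1} (2*t - 4) cos(7*pi*t) dt = (-2/(49*pi**2)) - (2/(49*pi**2)) = -4/(49*pi**2).
Hence a_7 = 2·(-4/(49*pi**2)) = -8/(49*pi**2).

-8/(49*pi**2)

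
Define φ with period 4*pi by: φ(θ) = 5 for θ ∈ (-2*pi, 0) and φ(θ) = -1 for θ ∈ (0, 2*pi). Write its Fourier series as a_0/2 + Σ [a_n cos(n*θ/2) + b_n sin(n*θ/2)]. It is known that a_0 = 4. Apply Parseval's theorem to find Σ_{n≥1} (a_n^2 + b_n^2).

Parseval: a_0^2/2 + Σ_{n≥1} (a_n^2+b_n^2) = (1/(2*pi)) ∫_{-2*pi}^{2*pi} φ(θ)^2 dθ = 26.
Subtract a_0^2/2 = 8: Σ (a_n^2+b_n^2) = 18.

18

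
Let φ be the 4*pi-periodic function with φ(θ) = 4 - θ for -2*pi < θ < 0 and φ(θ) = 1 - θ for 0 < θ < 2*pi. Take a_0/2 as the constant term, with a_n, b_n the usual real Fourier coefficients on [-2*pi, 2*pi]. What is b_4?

1

b_4 = (1/(2*pi)) ∫_{-2*pi}^{2*pi} φ(θ) sin(2*θ) dθ.
Split the integral at the breakpoints.
Integrating by parts (boundary term plus one more integral), an antiderivative of (4 - θ) sin(2*θ) is θ*cos(2*θ)/2 - sin(2*θ)/4 - 2*cos(2*θ); evaluating from -2*pi to 0: ∫_{-2*pi}^{0} (4 - θ) sin(2*θ) dθ = (-2) - (-pi - 2) = pi.
Integrating by parts (boundary term plus one more integral), an antiderivative of (1 - θ) sin(2*θ) is θ*cos(2*θ)/2 - sin(2*θ)/4 - cos(2*θ)/2; evaluating from 0 to 2*pi: ∫_{0}^{2*pi} (1 - θ) sin(2*θ) dθ = (-1/2 + pi) - (-1/2) = pi.
Summing the pieces and multiplying by (1/(2*pi)) gives b_4 = 1.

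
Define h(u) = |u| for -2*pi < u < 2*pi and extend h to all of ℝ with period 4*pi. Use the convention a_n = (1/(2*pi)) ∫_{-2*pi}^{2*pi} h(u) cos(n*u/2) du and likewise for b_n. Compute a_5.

a_5 = (1/(2*pi)) ∫_{-2*pi}^{2*pi} h(u) cos(5*u/2) du.
h is even and cos(5*u/2) is even, so the integrand is even and a_5 = 1/pi ∫_0^{2*pi} h(u) cos(5*u/2) du.
Integrating by parts (boundary term plus one more integral), an antiderivative of (u) cos(5*u/2) is 2*u*sin(5*u/2)/5 + 4*cos(5*u/2)/25; evaluating from 0 to 2*pi: ∫_{0}^{2*pi} (u) cos(5*u/2) du = (-4/25) - (4/25) = -8/25.
Hence a_5 = (1/pi)·(-8/25) = -8/(25*pi).

-8/(25*pi)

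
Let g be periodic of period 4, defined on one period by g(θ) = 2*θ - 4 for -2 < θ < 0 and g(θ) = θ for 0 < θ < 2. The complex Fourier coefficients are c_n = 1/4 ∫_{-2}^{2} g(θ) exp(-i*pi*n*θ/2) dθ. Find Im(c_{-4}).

Since g is real-valued, Im(c_{-4}) = -1/4 ∫_{-2}^{2} g(θ) sin(-2*pi*θ) dθ = b_{4}/2.
Split the integral at the breakpoints.
Integrating by parts (boundary term plus one more integral), an antiderivative of (2*θ - 4) sin(-2*pi*θ) is θ*cos(2*pi*θ)/pi - sin(2*pi*θ)/(2*pi**2) - 2*cos(2*pi*θ)/pi; evaluating from -2 to 0: ∫_{-2}^{0} (2*θ - 4) sin(-2*pi*θ) dθ = (-2/pi) - (-4/pi) = 2/pi.
Integrating by parts (boundary term plus one more integral), an antiderivative of (θ) sin(-2*pi*θ) is θ*cos(2*pi*θ)/(2*pi) - sin(2*pi*θ)/(4*pi**2); evaluating from 0 to 2: ∫_{0}^{2} (θ) sin(-2*pi*θ) dθ = (1/pi) - (0) = 1/pi.
So ∫_{-2}^{2} g(θ) sin(-2*pi*θ) dθ = 3/pi.
Hence Im(c_{-4}) = (-1/4)·(3/pi) = -3/(4*pi).

-3/(4*pi)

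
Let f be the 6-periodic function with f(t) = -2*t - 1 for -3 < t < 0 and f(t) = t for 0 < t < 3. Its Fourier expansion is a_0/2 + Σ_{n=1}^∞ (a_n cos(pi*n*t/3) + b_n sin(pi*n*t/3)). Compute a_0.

a_0 = 1/3 ∫_{-3}^{3} f(t) dt = 1/3 · (21/2) = 7/2.

7/2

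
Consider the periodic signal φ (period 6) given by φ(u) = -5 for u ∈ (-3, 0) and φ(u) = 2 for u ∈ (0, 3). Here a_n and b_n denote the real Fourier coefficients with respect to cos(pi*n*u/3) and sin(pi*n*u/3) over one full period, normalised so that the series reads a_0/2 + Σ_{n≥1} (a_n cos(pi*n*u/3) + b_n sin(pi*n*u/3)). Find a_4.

0

a_4 = 1/3 ∫_{-3}^{3} φ(u) cos(4*pi*u/3) du.
Split the integral at the breakpoints.
Directly, an antiderivative of (-5) cos(4*pi*u/3) is -15*sin(4*pi*u/3)/(4*pi); evaluating from -3 to 0: ∫_{-3}^{0} (-5) cos(4*pi*u/3) du = (0) - (0) = 0.
Directly, an antiderivative of (2) cos(4*pi*u/3) is 3*sin(4*pi*u/3)/(2*pi); evaluating from 0 to 3: ∫_{0}^{3} (2) cos(4*pi*u/3) du = (0) - (0) = 0.
Summing the pieces and multiplying by (1/3) gives a_4 = 0.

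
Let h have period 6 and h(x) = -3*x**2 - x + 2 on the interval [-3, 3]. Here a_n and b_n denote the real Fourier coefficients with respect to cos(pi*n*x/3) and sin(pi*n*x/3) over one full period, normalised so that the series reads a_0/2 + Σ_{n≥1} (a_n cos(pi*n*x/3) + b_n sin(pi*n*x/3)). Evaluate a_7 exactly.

a_7 = 1/3 ∫_{-3}^{3} h(x) cos(7*pi*x/3) dx.
Integrating by parts twice (tabular method), an antiderivative of (-3*x**2 - x + 2) cos(7*pi*x/3) is -9*x**2*sin(7*pi*x/3)/(7*pi) - 3*x*sin(7*pi*x/3)/(7*pi) - 54*x*cos(7*pi*x/3)/(49*pi**2) + 162*sin(7*pi*x/3)/(343*pi**3) + 6*sin(7*pi*x/3)/(7*pi) - 9*cos(7*pi*x/3)/(49*pi**2); evaluating from -3 to 3: ∫_{-3}^{3} (-3*x**2 - x + 2) cos(7*pi*x/3) dx = (171/(49*pi**2)) - (-153/(49*pi**2)) = 324/(49*pi**2).
Hence a_7 = (1/3)·(324/(49*pi**2)) = 108/(49*pi**2).

108/(49*pi**2)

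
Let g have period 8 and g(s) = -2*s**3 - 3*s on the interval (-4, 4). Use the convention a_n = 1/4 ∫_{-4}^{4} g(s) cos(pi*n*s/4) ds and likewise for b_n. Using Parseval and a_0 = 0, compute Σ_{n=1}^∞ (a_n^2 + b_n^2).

Parseval: a_0^2/2 + Σ_{n≥1} (a_n^2+b_n^2) = 1/4 ∫_{-4}^{4} g(s)^2 ds = 210208/35.
Subtract a_0^2/2 = 0: Σ (a_n^2+b_n^2) = 210208/35.

210208/35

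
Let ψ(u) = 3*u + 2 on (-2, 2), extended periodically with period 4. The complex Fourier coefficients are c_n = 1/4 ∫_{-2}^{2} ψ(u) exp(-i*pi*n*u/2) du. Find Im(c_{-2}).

Since ψ is real-valued, Im(c_{-2}) = -1/4 ∫_{-2}^{2} ψ(u) sin(-pi*u) du = b_{2}/2.
Integrating by parts (boundary term plus one more integral), an antiderivative of (3*u + 2) sin(-pi*u) is 3*u*cos(pi*u)/pi - 3*sin(pi*u)/pi**2 + 2*cos(pi*u)/pi; evaluating from -2 to 2: ∫_{-2}^{2} (3*u + 2) sin(-pi*u) du = (8/pi) - (-4/pi) = 12/pi.
Hence Im(c_{-2}) = (-1/4)·(12/pi) = -3/pi.

-3/pi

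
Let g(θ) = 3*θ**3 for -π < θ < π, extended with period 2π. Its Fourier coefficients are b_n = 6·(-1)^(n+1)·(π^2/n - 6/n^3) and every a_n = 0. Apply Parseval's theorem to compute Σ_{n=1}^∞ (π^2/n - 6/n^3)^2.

pi**6/14

Parseval: Σ b_n^2 = (1/π) ∫_{-π}^{π} g(θ)^2 dθ = 18*pi**6/7.
b_n^2 = 36·(π^2/n - 6/n^3)^2, so the sum equals (18*pi**6/7)/36 = pi**6/14.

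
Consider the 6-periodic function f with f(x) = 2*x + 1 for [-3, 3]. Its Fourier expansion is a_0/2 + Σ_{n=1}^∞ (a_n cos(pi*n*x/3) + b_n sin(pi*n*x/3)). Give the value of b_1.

12/pi

b_1 = 1/3 ∫_{-3}^{3} f(x) sin(pi*x/3) dx.
Integrating by parts (boundary term plus one more integral), an antiderivative of (2*x + 1) sin(pi*x/3) is -6*x*cos(pi*x/3)/pi + 18*sin(pi*x/3)/pi**2 - 3*cos(pi*x/3)/pi; evaluating from -3 to 3: ∫_{-3}^{3} (2*x + 1) sin(pi*x/3) dx = (21/pi) - (-15/pi) = 36/pi.
Hence b_1 = (1/3)·(36/pi) = 12/pi.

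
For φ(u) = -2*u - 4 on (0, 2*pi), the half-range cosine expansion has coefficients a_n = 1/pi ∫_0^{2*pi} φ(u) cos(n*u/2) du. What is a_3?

a_3 = 1/pi ∫_0^{2*pi} (-2*u - 4) cos(3*u/2) du.
Integrating by parts (boundary term plus one more integral), an antiderivative of (-2*u - 4) cos(3*u/2) is -4*u*sin(3*u/2)/3 - 8*sin(3*u/2)/3 - 8*cos(3*u/2)/9; evaluating from 0 to 2*pi: ∫_{0}^{2*pi} (-2*u - 4) cos(3*u/2) du = (8/9) - (-8/9) = 16/9.
Hence a_3 = (1/pi)·(16/9) = 16/(9*pi).

16/(9*pi)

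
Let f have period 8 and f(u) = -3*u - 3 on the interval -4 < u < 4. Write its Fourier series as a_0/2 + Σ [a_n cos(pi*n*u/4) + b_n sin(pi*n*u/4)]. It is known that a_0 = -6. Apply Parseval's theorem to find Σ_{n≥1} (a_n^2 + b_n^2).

Parseval: a_0^2/2 + Σ_{n≥1} (a_n^2+b_n^2) = 1/4 ∫_{-4}^{4} f(u)^2 du = 114.
Subtract a_0^2/2 = 18: Σ (a_n^2+b_n^2) = 96.

96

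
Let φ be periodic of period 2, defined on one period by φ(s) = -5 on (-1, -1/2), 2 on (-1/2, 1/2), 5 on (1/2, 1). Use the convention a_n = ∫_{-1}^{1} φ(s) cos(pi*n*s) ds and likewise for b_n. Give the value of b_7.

10/(7*pi)

b_7 = ∫_{-1}^{1} φ(s) sin(7*pi*s) ds.
Split the integral at the breakpoints.
Directly, an antiderivative of (-5) sin(7*pi*s) is 5*cos(7*pi*s)/(7*pi); evaluating from -1 to -1/2: ∫_{-1}^{-1/2} (-5) sin(7*pi*s) ds = (0) - (-5/(7*pi)) = 5/(7*pi).
Directly, an antiderivative of (2) sin(7*pi*s) is -2*cos(7*pi*s)/(7*pi); evaluating from -1/2 to 1/2: ∫_{-1/2}^{1/2} (2) sin(7*pi*s) ds = (0) - (0) = 0.
Directly, an antiderivative of (5) sin(7*pi*s) is -5*cos(7*pi*s)/(7*pi); evaluating from 1/2 to 1: ∫_{1/2}^{1} (5) sin(7*pi*s) ds = (5/(7*pi)) - (0) = 5/(7*pi).
Summing the pieces gives b_7 = 10/(7*pi).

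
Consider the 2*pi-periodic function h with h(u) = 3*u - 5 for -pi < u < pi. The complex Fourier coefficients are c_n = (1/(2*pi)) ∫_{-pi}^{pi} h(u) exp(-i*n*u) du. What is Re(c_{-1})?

Since h is real-valued, Re(c_{-1}) = (1/(2*pi)) ∫_{-pi}^{pi} h(u) cos(-u) du = a_{1}/2.
Integrating by parts (boundary term plus one more integral), an antiderivative of (3*u - 5) cos(-u) is 3*u*sin(u) - 5*sin(u) + 3*cos(u); evaluating from -pi to pi: ∫_{-pi}^{pi} (3*u - 5) cos(-u) du = (-3) - (-3) = 0.
Hence Re(c_{-1}) = (1/(2*pi))·(0) = 0.

0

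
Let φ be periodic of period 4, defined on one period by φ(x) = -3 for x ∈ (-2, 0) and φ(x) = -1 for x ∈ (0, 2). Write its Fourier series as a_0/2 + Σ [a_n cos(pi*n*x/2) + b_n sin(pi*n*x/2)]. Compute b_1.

4/pi

b_1 = 1/2 ∫_{-2}^{2} φ(x) sin(pi*x/2) dx.
Split the integral at the breakpoints.
Directly, an antiderivative of (-3) sin(pi*x/2) is 6*cos(pi*x/2)/pi; evaluating from -2 to 0: ∫_{-2}^{0} (-3) sin(pi*x/2) dx = (6/pi) - (-6/pi) = 12/pi.
Directly, an antiderivative of (-1) sin(pi*x/2) is 2*cos(pi*x/2)/pi; evaluating from 0 to 2: ∫_{0}^{2} (-1) sin(pi*x/2) dx = (-2/pi) - (2/pi) = -4/pi.
Summing the pieces and multiplying by (1/2) gives b_1 = 4/pi.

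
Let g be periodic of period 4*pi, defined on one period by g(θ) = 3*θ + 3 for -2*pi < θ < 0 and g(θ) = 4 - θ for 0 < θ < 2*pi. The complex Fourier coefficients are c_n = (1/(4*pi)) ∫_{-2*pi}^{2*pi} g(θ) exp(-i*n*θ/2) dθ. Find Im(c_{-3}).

(1 + 2*pi)/(3*pi)

Since g is real-valued, Im(c_{-3}) = -(1/(4*pi)) ∫_{-2*pi}^{2*pi} g(θ) sin(-3*θ/2) dθ = b_{3}/2.
Split the integral at the breakpoints.
Integrating by parts (boundary term plus one more integral), an antiderivative of (3*θ + 3) sin(-3*θ/2) is 2*θ*cos(3*θ/2) - 4*sin(3*θ/2)/3 + 2*cos(3*θ/2); evaluating from -2*pi to 0: ∫_{-2*pi}^{0} (3*θ + 3) sin(-3*θ/2) dθ = (2) - (-2 + 4*pi) = 4 - 4*pi.
Integrating by parts (boundary term plus one more integral), an antiderivative of (4 - θ) sin(-3*θ/2) is -2*θ*cos(3*θ/2)/3 + 4*sin(3*θ/2)/9 + 8*cos(3*θ/2)/3; evaluating from 0 to 2*pi: ∫_{0}^{2*pi} (4 - θ) sin(-3*θ/2) dθ = (-8/3 + 4*pi/3) - (8/3) = -16/3 + 4*pi/3.
So ∫_{-2*pi}^{2*pi} g(θ) sin(-3*θ/2) dθ = -8*pi/3 - 4/3.
Hence Im(c_{-3}) = (-1/(4*pi))·(-8*pi/3 - 4/3) = (1 + 2*pi)/(3*pi).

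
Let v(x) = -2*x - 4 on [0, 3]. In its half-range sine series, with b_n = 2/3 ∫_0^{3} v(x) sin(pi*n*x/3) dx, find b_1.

-28/pi

b_1 = 2/3 ∫_0^{3} (-2*x - 4) sin(pi*x/3) dx.
Integrating by parts (boundary term plus one more integral), an antiderivative of (-2*x - 4) sin(pi*x/3) is 6*x*cos(pi*x/3)/pi - 18*sin(pi*x/3)/pi**2 + 12*cos(pi*x/3)/pi; evaluating from 0 to 3: ∫_{0}^{3} (-2*x - 4) sin(pi*x/3) dx = (-30/pi) - (12/pi) = -42/pi.
Hence b_1 = (2/3)·(-42/pi) = -28/pi.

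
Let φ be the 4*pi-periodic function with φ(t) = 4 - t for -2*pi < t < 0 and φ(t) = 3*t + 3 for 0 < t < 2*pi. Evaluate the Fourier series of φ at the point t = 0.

7/2

At t = 0 the one-sided limits are φ(0^-) = 4 and φ(0^+) = 3.
By Dirichlet's theorem the series converges to their average, [(4) + (3)]/2 = 7/2.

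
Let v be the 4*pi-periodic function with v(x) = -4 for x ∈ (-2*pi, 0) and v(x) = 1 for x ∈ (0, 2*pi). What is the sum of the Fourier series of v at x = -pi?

v is continuous at x = -pi with value -4, so the series converges to -4 there.

-4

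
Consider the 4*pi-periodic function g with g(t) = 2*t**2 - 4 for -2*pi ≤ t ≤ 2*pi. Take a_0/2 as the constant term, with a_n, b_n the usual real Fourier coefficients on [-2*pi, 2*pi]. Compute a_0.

a_0 = (1/(2*pi)) ∫_{-2*pi}^{2*pi} g(t) dt = (1/(2*pi)) · (-16*pi + 32*pi**3/3) = -8 + 16*pi**2/3.

-8 + 16*pi**2/3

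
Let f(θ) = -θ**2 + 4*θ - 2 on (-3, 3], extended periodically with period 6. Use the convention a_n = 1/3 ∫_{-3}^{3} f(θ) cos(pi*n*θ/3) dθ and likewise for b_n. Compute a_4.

a_4 = 1/3 ∫_{-3}^{3} f(θ) cos(4*pi*θ/3) dθ.
Integrating by parts twice (tabular method), an antiderivative of (-θ**2 + 4*θ - 2) cos(4*pi*θ/3) is -3*θ**2*sin(4*pi*θ/3)/(4*pi) + 3*θ*sin(4*pi*θ/3)/pi - 9*θ*cos(4*pi*θ/3)/(8*pi**2) - 3*sin(4*pi*θ/3)/(2*pi) + 27*sin(4*pi*θ/3)/(32*pi**3) + 9*cos(4*pi*θ/3)/(4*pi**2); evaluating from -3 to 3: ∫_{-3}^{3} (-θ**2 + 4*θ - 2) cos(4*pi*θ/3) dθ = (-9/(8*pi**2)) - (45/(8*pi**2)) = -27/(4*pi**2).
Hence a_4 = (1/3)·(-27/(4*pi**2)) = -9/(4*pi**2).

-9/(4*pi**2)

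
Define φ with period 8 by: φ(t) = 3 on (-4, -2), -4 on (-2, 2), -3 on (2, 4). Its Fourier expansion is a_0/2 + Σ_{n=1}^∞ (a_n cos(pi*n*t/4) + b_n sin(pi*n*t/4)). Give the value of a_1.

a_1 = 1/4 ∫_{-4}^{4} φ(t) cos(pi*t/4) dt.
Split the integral at the breakpoints.
Directly, an antiderivative of (3) cos(pi*t/4) is 12*sin(pi*t/4)/pi; evaluating from -4 to -2: ∫_{-4}^{-2} (3) cos(pi*t/4) dt = (-12/pi) - (0) = -12/pi.
Directly, an antiderivative of (-4) cos(pi*t/4) is -16*sin(pi*t/4)/pi; evaluating from -2 to 2: ∫_{-2}^{2} (-4) cos(pi*t/4) dt = (-16/pi) - (16/pi) = -32/pi.
Directly, an antiderivative of (-3) cos(pi*t/4) is -12*sin(pi*t/4)/pi; evaluating from 2 to 4: ∫_{2}^{4} (-3) cos(pi*t/4) dt = (0) - (-12/pi) = 12/pi.
Summing the pieces and multiplying by (1/4) gives a_1 = -8/pi.

-8/pi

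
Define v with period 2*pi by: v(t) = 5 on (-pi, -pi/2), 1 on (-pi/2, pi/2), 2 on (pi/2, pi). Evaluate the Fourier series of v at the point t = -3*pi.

t = -3*pi differs from t = -pi by -1 full period(s), and the series is 2*pi-periodic.
At t = -pi the one-sided limits are v(-pi^-) = 2 and v(-pi^+) = 5.
By Dirichlet's theorem the series converges to their average, [(2) + (5)]/2 = 7/2.

7/2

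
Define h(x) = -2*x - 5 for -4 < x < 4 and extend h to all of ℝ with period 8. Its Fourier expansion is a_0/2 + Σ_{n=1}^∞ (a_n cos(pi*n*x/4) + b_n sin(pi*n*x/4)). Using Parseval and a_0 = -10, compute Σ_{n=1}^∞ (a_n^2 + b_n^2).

Parseval: a_0^2/2 + Σ_{n≥1} (a_n^2+b_n^2) = 1/4 ∫_{-4}^{4} h(x)^2 dx = 278/3.
Subtract a_0^2/2 = 50: Σ (a_n^2+b_n^2) = 128/3.

128/3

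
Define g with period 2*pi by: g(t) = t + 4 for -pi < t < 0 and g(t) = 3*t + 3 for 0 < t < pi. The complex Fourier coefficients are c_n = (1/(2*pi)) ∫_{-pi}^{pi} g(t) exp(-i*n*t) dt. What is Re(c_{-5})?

Since g is real-valued, Re(c_{-5}) = (1/(2*pi)) ∫_{-pi}^{pi} g(t) cos(-5*t) dt = a_{5}/2.
Split the integral at the breakpoints.
Integrating by parts (boundary term plus one more integral), an antiderivative of (t + 4) cos(-5*t) is t*sin(5*t)/5 + 4*sin(5*t)/5 + cos(5*t)/25; evaluating from -pi to 0: ∫_{-pi}^{0} (t + 4) cos(-5*t) dt = (1/25) - (-1/25) = 2/25.
Integrating by parts (boundary term plus one more integral), an antiderivative of (3*t + 3) cos(-5*t) is 3*t*sin(5*t)/5 + 3*sin(5*t)/5 + 3*cos(5*t)/25; evaluating from 0 to pi: ∫_{0}^{pi} (3*t + 3) cos(-5*t) dt = (-3/25) - (3/25) = -6/25.
So ∫_{-pi}^{pi} g(t) cos(-5*t) dt = -4/25.
Hence Re(c_{-5}) = (1/(2*pi))·(-4/25) = -2/(25*pi).

-2/(25*pi)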